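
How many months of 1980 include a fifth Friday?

A month has five Fridays exactly when Friday falls within its first (length − 28) days.
Jan: 31 days, starts Tue → 5 of Tue, Wed, Thu
Feb: 29 days, starts Fri → 5 of Fri ✓
Mar: 31 days, starts Sat → 5 of Sat, Sun, Mon
Apr: 30 days, starts Tue → 5 of Tue, Wed
May: 31 days, starts Thu → 5 of Thu, Fri, Sat ✓
Jun: 30 days, starts Sun → 5 of Sun, Mon
Jul: 31 days, starts Tue → 5 of Tue, Wed, Thu
Aug: 31 days, starts Fri → 5 of Fri, Sat, Sun ✓
Sep: 30 days, starts Mon → 5 of Mon, Tue
Oct: 31 days, starts Wed → 5 of Wed, Thu, Fri ✓
Nov: 30 days, starts Sat → 5 of Sat, Sun
Dec: 31 days, starts Mon → 5 of Mon, Tue, Wed
Months with five Fridays: Feb, May, Aug, Oct.

4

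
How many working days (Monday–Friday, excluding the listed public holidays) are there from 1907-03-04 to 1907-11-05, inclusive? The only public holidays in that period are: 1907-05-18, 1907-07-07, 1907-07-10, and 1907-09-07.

1907-03-04 is a Monday.
From 1907-03-04 to 1907-11-05 is 247 days inclusive.
247 = 7 × 35 + 2, so there are 35 full weeks plus 2 extra days.
Each full week contributes 5 weekdays (Mon–Fri): 35 × 5 = 175.
The 2 extra days are Monday, Tuesday — 2 of them qualify.
Total: 175 + 2 = 177.
Holidays: 1907-05-18 (Sat); 1907-07-07 (Sun); 1907-07-10 (Wed); 1907-09-07 (Sat).
1 of the 4 holidays fall on weekdays; the rest are weekends and were already excluded.
Business days: 177 − 1 = 176.

176 working days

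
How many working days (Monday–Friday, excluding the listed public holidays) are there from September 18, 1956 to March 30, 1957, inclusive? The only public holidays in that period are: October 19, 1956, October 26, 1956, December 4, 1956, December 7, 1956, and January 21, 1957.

134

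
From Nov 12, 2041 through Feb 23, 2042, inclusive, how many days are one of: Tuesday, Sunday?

Nov 12, 2041 is a Tuesday.
From Nov 12, 2041 to Feb 23, 2042 is 104 days inclusive.
104 = 7 × 14 + 6, so there are 14 full weeks plus 6 extra days.
Each full week contributes 2 days from the set (Tue, Sun): 14 × 2 = 28.
The 6 extra days are Tue, Wed, Thu, Fri, Sat, Sun — 2 of them qualify.
Total: 28 + 2 = 30.

30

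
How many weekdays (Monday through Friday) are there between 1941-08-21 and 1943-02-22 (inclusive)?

393

1941-08-21 is a Thursday.
The range spans 551 days (inclusive of both endpoints).
551 = 7 × 78 + 5, so there are 78 full weeks plus 5 extra days.
Each full week contributes 5 weekdays (Mon–Fri): 78 × 5 = 390.
The 5 extra days are Thu, Fri, Sat, Sun, Mon — 3 of them qualify.
Total: 390 + 3 = 393.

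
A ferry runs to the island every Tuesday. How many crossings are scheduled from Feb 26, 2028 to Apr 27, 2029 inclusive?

Feb 26, 2028 is a Saturday.
That's 427 days from start to end, counting both.
427 = 7 × 61, so the span is exactly 61 full weeks.
Each full week contributes one Tuesday: 61 so far.
Total: 61.

61 Tuesdays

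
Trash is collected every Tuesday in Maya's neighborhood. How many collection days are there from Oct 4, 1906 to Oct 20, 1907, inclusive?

54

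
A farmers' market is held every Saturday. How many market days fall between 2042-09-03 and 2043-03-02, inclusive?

2042-09-03 is a Wednesday.
The range spans 181 days (inclusive of both endpoints).
181 = 7 × 25 + 6, so there are 25 full weeks plus 6 extra days.
Each full week contributes one Saturday: 25 so far.
The 6 extra days are Wednesday, Thursday, Friday, Saturday, Sunday, Monday — 1 of them qualifies.
Total: 25 + 1 = 26.

26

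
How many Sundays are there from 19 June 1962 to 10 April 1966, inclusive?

19 June 1962 is a Tuesday.
The range spans 1392 days (inclusive of both endpoints).
1392 = 7 × 198 + 6, so there are 198 full weeks plus 6 extra days.
Each full week contributes one Sunday: 198 so far.
The 6 extra days are Tue, Wed, Thu, Fri, Sat, Sun — 1 of them qualifies.
Total: 198 + 1 = 199.

199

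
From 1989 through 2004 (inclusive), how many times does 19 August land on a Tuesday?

2

Day of week of August 19 in each year:
1989: Sat, 1990: Sun, 1991: Mon, 1992: Wed, 1993: Thu, 1994: Fri, 1995: Sat, 1996: Mon, 1997: Tue ✓, 1998: Wed, 1999: Thu, 2000: Sat, 2001: Sun, 2002: Mon, 2003: Tue ✓, 2004: Thu
Tuesdays: 1997, 2003.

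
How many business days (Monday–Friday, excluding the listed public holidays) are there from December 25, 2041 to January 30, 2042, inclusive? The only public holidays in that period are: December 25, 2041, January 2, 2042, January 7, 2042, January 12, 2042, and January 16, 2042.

23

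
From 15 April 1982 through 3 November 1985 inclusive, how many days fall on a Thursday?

186 Thursdays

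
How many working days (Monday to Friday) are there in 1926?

Jan 1, 1926 is a Friday.
The range spans 365 days (inclusive of both endpoints).
365 = 7 × 52 + 1, so there are 52 full weeks plus 1 extra day.
Each full week contributes 5 weekdays (Mon–Fri): 52 × 5 = 260.
The 1 extra day is Friday — 1 of them qualifies.
Total: 260 + 1 = 261.

261 weekdays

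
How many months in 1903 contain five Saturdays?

A month has five Saturdays exactly when Saturday falls within its first (length − 28) days.
Jan: 31 days, starts Thu → 5 of Thu, Fri, Sat ✓
Feb: 28 days, starts Sun → 5 of (none)
Mar: 31 days, starts Sun → 5 of Sun, Mon, Tue
Apr: 30 days, starts Wed → 5 of Wed, Thu
May: 31 days, starts Fri → 5 of Fri, Sat, Sun ✓
Jun: 30 days, starts Mon → 5 of Mon, Tue
Jul: 31 days, starts Wed → 5 of Wed, Thu, Fri
Aug: 31 days, starts Sat → 5 of Sat, Sun, Mon ✓
Sep: 30 days, starts Tue → 5 of Tue, Wed
Oct: 31 days, starts Thu → 5 of Thu, Fri, Sat ✓
Nov: 30 days, starts Sun → 5 of Sun, Mon
Dec: 31 days, starts Tue → 5 of Tue, Wed, Thu
Months with five Saturdays: Jan, May, Aug, Oct.

4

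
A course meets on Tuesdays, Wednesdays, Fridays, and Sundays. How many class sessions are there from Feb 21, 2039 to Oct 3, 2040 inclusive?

338

Feb 21, 2039 is a Monday.
That's 591 days from start to end, counting both.
591 = 7 × 84 + 3, so there are 84 full weeks plus 3 extra days.
Each full week contributes 4 days from the set (Tue, Wed, Fri, Sun): 84 × 4 = 336.
The 3 extra days are Mon, Tue, Wed — 2 of them qualify.
Total: 336 + 2 = 338.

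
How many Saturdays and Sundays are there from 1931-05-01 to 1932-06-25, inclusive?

1931-05-01 is a Friday.
The range spans 422 days (inclusive of both endpoints).
422 = 7 × 60 + 2, so there are 60 full weeks plus 2 extra days.
Each full week contributes 2 weekend days (Sat, Sun): 60 × 2 = 120.
The 2 extra days are Friday, Saturday — 1 of them qualifies.
Total: 120 + 1 = 121.

121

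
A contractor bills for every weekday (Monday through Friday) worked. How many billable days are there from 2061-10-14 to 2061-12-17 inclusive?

2061-10-14 is a Friday.
From 2061-10-14 to 2061-12-17 is 65 days inclusive.
65 = 7 × 9 + 2, so there are 9 full weeks plus 2 extra days.
Each full week contributes 5 weekdays (Mon–Fri): 9 × 5 = 45.
The 2 extra days are Fri, Sat — 1 of them qualifies.
Total: 45 + 1 = 46.

46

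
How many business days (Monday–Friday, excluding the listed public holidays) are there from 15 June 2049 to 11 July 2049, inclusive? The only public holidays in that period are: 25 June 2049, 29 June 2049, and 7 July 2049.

16 business days

15 June 2049 is a Tuesday.
The range spans 27 days (inclusive of both endpoints).
27 = 7 × 3 + 6, so there are 3 full weeks plus 6 extra days.
Each full week contributes 5 weekdays (Mon–Fri): 3 × 5 = 15.
The 6 extra days are Tue, Wed, Thu, Fri, Sat, Sun — 4 of them qualify.
Total: 15 + 4 = 19.
Holidays: 25 June 2049 (Fri); 29 June 2049 (Tue); 7 July 2049 (Wed).
All 3 holidays fall on weekdays, so subtract 3.
Business days: 19 − 3 = 16.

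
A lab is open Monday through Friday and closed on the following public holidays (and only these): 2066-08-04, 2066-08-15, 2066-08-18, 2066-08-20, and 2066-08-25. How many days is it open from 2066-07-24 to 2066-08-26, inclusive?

20 working days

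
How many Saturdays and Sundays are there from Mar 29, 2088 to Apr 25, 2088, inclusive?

Mar 29, 2088 is a Monday.
That's 28 days from start to end, counting both.
28 = 7 × 4, so the span is exactly 4 full weeks.
Each full week contributes 2 weekend days (Sat, Sun): 4 × 2 = 8.

8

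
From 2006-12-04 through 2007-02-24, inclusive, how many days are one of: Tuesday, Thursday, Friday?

2006-12-04 is a Monday.
The range spans 83 days (inclusive of both endpoints).
83 = 7 × 11 + 6, so there are 11 full weeks plus 6 extra days.
Each full week contributes 3 days from the set (Tue, Thu, Fri): 11 × 3 = 33.
The 6 extra days are Monday, Tuesday, Wednesday, Thursday, Friday, Saturday — 3 of them qualify.
Total: 33 + 3 = 36.

36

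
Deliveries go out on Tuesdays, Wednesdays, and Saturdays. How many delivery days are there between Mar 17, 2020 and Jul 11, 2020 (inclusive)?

51

Mar 17, 2020 is a Tuesday.
That's 117 days from start to end, counting both.
117 = 7 × 16 + 5, so there are 16 full weeks plus 5 extra days.
Each full week contributes 3 days from the set (Tue, Wed, Sat): 16 × 3 = 48.
The 5 extra days are Tue, Wed, Thu, Fri, Sat — 3 of them qualify.
Total: 48 + 3 = 51.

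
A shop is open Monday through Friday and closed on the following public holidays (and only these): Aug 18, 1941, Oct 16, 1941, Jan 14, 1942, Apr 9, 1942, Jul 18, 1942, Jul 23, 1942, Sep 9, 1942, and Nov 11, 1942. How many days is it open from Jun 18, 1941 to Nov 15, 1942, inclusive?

Jun 18, 1941 is a Wednesday.
That's 516 days from start to end, counting both.
516 = 7 × 73 + 5, so there are 73 full weeks plus 5 extra days.
Each full week contributes 5 weekdays (Mon–Fri): 73 × 5 = 365.
The 5 extra days are Wed, Thu, Fri, Sat, Sun — 3 of them qualify.
Total: 365 + 3 = 368.
Holidays: Aug 18, 1941 (Mon); Oct 16, 1941 (Thu); Jan 14, 1942 (Wed); Apr 9, 1942 (Thu); Jul 18, 1942 (Sat); Jul 23, 1942 (Thu); Sep 9, 1942 (Wed); Nov 11, 1942 (Wed).
7 of the 8 holidays fall on weekdays; the rest are weekends and were already excluded.
Business days: 368 − 7 = 361.

361 business days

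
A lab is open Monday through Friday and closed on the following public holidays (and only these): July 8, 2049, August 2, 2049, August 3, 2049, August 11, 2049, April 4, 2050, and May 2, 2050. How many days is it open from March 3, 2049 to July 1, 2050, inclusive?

342

March 3, 2049 is a Wednesday.
That's 486 days from start to end, counting both.
486 = 7 × 69 + 3, so there are 69 full weeks plus 3 extra days.
Each full week contributes 5 weekdays (Mon–Fri): 69 × 5 = 345.
The 3 extra days are Wed, Thu, Fri — 3 of them qualify.
Total: 345 + 3 = 348.
Holidays: July 8, 2049 (Thu); August 2, 2049 (Mon); August 3, 2049 (Tue); August 11, 2049 (Wed); April 4, 2050 (Mon); May 2, 2050 (Mon).
All 6 holidays fall on weekdays, so subtract 6.
Business days: 348 − 6 = 342.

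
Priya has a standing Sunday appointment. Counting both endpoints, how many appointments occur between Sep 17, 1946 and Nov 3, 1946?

Sep 17, 1946 is a Tuesday.
The range spans 48 days (inclusive of both endpoints).
48 = 7 × 6 + 6, so there are 6 full weeks plus 6 extra days.
Each full week contributes one Sunday: 6 so far.
The 6 extra days are Tue, Wed, Thu, Fri, Sat, Sun — 1 of them qualifies.
Total: 6 + 1 = 7.

7 Sundays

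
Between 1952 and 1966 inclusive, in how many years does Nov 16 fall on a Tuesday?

2

Day of week of November 16 in each year:
1952: Sun, 1953: Mon, 1954: Tue ✓, 1955: Wed, 1956: Fri, 1957: Sat, 1958: Sun, 1959: Mon, 1960: Wed, 1961: Thu, 1962: Fri, 1963: Sat, 1964: Mon, 1965: Tue ✓, 1966: Wed
Tuesdays: 1954, 1965.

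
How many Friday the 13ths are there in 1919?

1

The 13th falls on a Friday when the month's 13th has weekday Fri.
Jan 13 is Mon; Feb 13 is Thu; Mar 13 is Thu; Apr 13 is Sun; May 13 is Tue; Jun 13 is Fri ✓; Jul 13 is Sun; Aug 13 is Wed; Sep 13 is Sat; Oct 13 is Mon; Nov 13 is Thu; Dec 13 is Sat.
Friday the 13ths: Jun.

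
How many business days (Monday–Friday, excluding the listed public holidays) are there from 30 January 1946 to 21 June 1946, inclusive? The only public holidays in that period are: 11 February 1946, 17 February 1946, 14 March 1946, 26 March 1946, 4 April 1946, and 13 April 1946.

30 January 1946 is a Wednesday.
That's 143 days from start to end, counting both.
143 = 7 × 20 + 3, so there are 20 full weeks plus 3 extra days.
Each full week contributes 5 weekdays (Mon–Fri): 20 × 5 = 100.
The 3 extra days are Wednesday, Thursday, Friday — 3 of them qualify.
Total: 100 + 3 = 103.
Holidays: 11 February 1946 (Mon); 17 February 1946 (Sun); 14 March 1946 (Thu); 26 March 1946 (Tue); 4 April 1946 (Thu); 13 April 1946 (Sat).
4 of the 6 holidays fall on weekdays; the rest are weekends and were already excluded.
Business days: 103 − 4 = 99.

99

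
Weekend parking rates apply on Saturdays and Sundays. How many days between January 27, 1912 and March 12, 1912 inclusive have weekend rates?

January 27, 1912 is a Saturday.
That's 46 days from start to end, counting both.
46 = 7 × 6 + 4, so there are 6 full weeks plus 4 extra days.
Each full week contributes 2 weekend days (Sat, Sun): 6 × 2 = 12.
The 4 extra days are Saturday, Sunday, Monday, Tuesday — 2 of them qualify.
Total: 12 + 2 = 14.

14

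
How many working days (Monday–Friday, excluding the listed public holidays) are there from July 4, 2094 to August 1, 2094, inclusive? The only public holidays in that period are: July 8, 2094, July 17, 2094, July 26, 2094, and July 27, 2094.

17 working days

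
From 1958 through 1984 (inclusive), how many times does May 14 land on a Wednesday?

Day of week of May 14 in each year:
1958: Wed ✓, 1959: Thu, 1960: Sat, 1961: Sun, 1962: Mon, 1963: Tue, 1964: Thu, 1965: Fri, 1966: Sat, 1967: Sun, 1968: Tue, 1969: Wed ✓, 1970: Thu, 1971: Fri, 1972: Sun, 1973: Mon, 1974: Tue, 1975: Wed ✓, 1976: Fri, 1977: Sat, 1978: Sun, 1979: Mon, 1980: Wed ✓, 1981: Thu, 1982: Fri, 1983: Sat, 1984: Mon
Wednesdays: 1958, 1969, 1975, 1980.

4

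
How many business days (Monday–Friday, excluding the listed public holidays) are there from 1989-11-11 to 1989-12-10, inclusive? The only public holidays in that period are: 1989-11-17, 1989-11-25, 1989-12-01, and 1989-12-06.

17 business days

1989-11-11 is a Saturday.
The range spans 30 days (inclusive of both endpoints).
30 = 7 × 4 + 2, so there are 4 full weeks plus 2 extra days.
Each full week contributes 5 weekdays (Mon–Fri): 4 × 5 = 20.
The 2 extra days are Sat, Sun — none qualify.
Total: 20 + 0 = 20.
Holidays: 1989-11-17 (Fri); 1989-11-25 (Sat); 1989-12-01 (Fri); 1989-12-06 (Wed).
3 of the 4 holidays fall on weekdays; the rest are weekends and were already excluded.
Business days: 20 − 3 = 17.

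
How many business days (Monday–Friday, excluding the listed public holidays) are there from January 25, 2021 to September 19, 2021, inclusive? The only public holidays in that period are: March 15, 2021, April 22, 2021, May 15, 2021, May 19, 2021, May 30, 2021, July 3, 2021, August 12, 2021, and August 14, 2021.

January 25, 2021 is a Monday.
That's 238 days from start to end, counting both.
238 = 7 × 34, so the span is exactly 34 full weeks.
Each full week contributes 5 weekdays (Mon–Fri): 34 × 5 = 170.
Total: 170.
Holidays: March 15, 2021 (Mon); April 22, 2021 (Thu); May 15, 2021 (Sat); May 19, 2021 (Wed); May 30, 2021 (Sun); July 3, 2021 (Sat); August 12, 2021 (Thu); August 14, 2021 (Sat).
4 of the 8 holidays fall on weekdays; the rest are weekends and were already excluded.
Business days: 170 − 4 = 166.

166 business days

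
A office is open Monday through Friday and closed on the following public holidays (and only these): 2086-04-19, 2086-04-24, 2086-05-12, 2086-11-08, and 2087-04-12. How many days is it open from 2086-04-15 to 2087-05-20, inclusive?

284

2086-04-15 is a Monday.
That's 401 days from start to end, counting both.
401 = 7 × 57 + 2, so there are 57 full weeks plus 2 extra days.
Each full week contributes 5 weekdays (Mon–Fri): 57 × 5 = 285.
The 2 extra days are Mon, Tue — 2 of them qualify.
Total: 285 + 2 = 287.
Holidays: 2086-04-19 (Fri); 2086-04-24 (Wed); 2086-05-12 (Sun); 2086-11-08 (Fri); 2087-04-12 (Sat).
3 of the 5 holidays fall on weekdays; the rest are weekends and were already excluded.
Business days: 287 − 3 = 284.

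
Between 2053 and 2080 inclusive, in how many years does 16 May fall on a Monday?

Day of week of May 16 in each year:
2053: Fri, 2054: Sat, 2055: Sun, 2056: Tue, 2057: Wed, 2058: Thu, 2059: Fri, 2060: Sun, 2061: Mon ✓, 2062: Tue, 2063: Wed, 2064: Fri, 2065: Sat, 2066: Sun, 2067: Mon ✓, 2068: Wed, 2069: Thu, 2070: Fri, 2071: Sat, 2072: Mon ✓, 2073: Tue, 2074: Wed, 2075: Thu, 2076: Sat, 2077: Sun, 2078: Mon ✓, 2079: Tue, 2080: Thu
Mondays: 2061, 2067, 2072, 2078.

4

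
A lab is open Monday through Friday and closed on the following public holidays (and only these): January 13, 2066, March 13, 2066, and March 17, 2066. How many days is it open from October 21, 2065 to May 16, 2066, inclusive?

146

October 21, 2065 is a Wednesday.
That's 208 days from start to end, counting both.
208 = 7 × 29 + 5, so there are 29 full weeks plus 5 extra days.
Each full week contributes 5 weekdays (Mon–Fri): 29 × 5 = 145.
The 5 extra days are Wed, Thu, Fri, Sat, Sun — 3 of them qualify.
Total: 145 + 3 = 148.
Holidays: January 13, 2066 (Wed); March 13, 2066 (Sat); March 17, 2066 (Wed).
2 of the 3 holidays fall on weekdays; the rest are weekends and were already excluded.
Business days: 148 − 2 = 146.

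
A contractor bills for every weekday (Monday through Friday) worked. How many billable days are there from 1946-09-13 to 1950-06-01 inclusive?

970

1946-09-13 is a Friday.
That's 1358 days from start to end, counting both.
1358 = 7 × 194, so the span is exactly 194 full weeks.
Each full week contributes 5 weekdays (Mon–Fri): 194 × 5 = 970.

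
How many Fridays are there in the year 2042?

Jan 1, 2042 is a Wednesday.
The range spans 365 days (inclusive of both endpoints).
365 = 7 × 52 + 1, so there are 52 full weeks plus 1 extra day.
Each full week contributes one Friday: 52 so far.
The 1 extra day is Wed — none qualify.
Total: 52 + 0 = 52.

52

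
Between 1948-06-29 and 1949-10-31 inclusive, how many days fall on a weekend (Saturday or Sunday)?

140

1948-06-29 is a Tuesday.
The range spans 490 days (inclusive of both endpoints).
490 = 7 × 70, so the span is exactly 70 full weeks.
Each full week contributes 2 weekend days (Sat, Sun): 70 × 2 = 140.
Total: 140.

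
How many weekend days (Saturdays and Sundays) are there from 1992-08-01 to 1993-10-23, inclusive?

1992-08-01 is a Saturday.
From 1992-08-01 to 1993-10-23 is 449 days inclusive.
449 = 7 × 64 + 1, so there are 64 full weeks plus 1 extra day.
Each full week contributes 2 weekend days (Sat, Sun): 64 × 2 = 128.
The 1 extra day is Saturday — 1 of them qualifies.
Total: 128 + 1 = 129.

129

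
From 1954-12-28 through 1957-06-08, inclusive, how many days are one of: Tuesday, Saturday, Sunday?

1954-12-28 is a Tuesday.
That's 894 days from start to end, counting both.
894 = 7 × 127 + 5, so there are 127 full weeks plus 5 extra days.
Each full week contributes 3 days from the set (Tue, Sat, Sun): 127 × 3 = 381.
The 5 extra days are Tuesday, Wednesday, Thursday, Friday, Saturday — 2 of them qualify.
Total: 381 + 2 = 383.

383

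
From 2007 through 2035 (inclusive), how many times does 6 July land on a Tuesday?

4

Day of week of July 6 in each year:
2007: Fri, 2008: Sun, 2009: Mon, 2010: Tue ✓, 2011: Wed, 2012: Fri, 2013: Sat, 2014: Sun, 2015: Mon, 2016: Wed, 2017: Thu, 2018: Fri, 2019: Sat, 2020: Mon, 2021: Tue ✓, 2022: Wed, 2023: Thu, 2024: Sat, 2025: Sun, 2026: Mon, 2027: Tue ✓, 2028: Thu, 2029: Fri, 2030: Sat, 2031: Sun, 2032: Tue ✓, 2033: Wed, 2034: Thu, 2035: Fri
Tuesdays: 2010, 2021, 2027, 2032.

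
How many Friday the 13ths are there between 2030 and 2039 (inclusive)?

Friday-the-13ths by year:
2030: Sep, Dec
2031: Jun
2032: Feb, Aug
2033: May
2034: Jan, Oct
2035: Apr, Jul
2036: Jun
2037: Feb, Mar, Nov
2038: Aug
2039: May

16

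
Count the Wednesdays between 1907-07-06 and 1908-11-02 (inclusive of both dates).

69 Wednesdays

1907-07-06 is a Saturday.
The range spans 486 days (inclusive of both endpoints).
486 = 7 × 69 + 3, so there are 69 full weeks plus 3 extra days.
Each full week contributes one Wednesday: 69 so far.
The 3 extra days are Saturday, Sunday, Monday — none qualify.
Total: 69 + 0 = 69.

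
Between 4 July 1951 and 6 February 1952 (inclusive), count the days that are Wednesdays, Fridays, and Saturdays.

4 July 1951 is a Wednesday.
The range spans 218 days (inclusive of both endpoints).
218 = 7 × 31 + 1, so there are 31 full weeks plus 1 extra day.
Each full week contributes 3 days from the set (Wed, Fri, Sat): 31 × 3 = 93.
The 1 extra day is Wed — 1 of them qualifies.
Total: 93 + 1 = 94.

94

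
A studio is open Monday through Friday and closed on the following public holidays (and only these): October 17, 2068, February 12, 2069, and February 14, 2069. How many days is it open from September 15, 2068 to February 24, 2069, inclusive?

112 working days

September 15, 2068 is a Saturday.
That's 163 days from start to end, counting both.
163 = 7 × 23 + 2, so there are 23 full weeks plus 2 extra days.
Each full week contributes 5 weekdays (Mon–Fri): 23 × 5 = 115.
The 2 extra days are Saturday, Sunday — none qualify.
Total: 115 + 0 = 115.
Holidays: October 17, 2068 (Wed); February 12, 2069 (Tue); February 14, 2069 (Thu).
All 3 holidays fall on weekdays, so subtract 3.
Business days: 115 − 3 = 112.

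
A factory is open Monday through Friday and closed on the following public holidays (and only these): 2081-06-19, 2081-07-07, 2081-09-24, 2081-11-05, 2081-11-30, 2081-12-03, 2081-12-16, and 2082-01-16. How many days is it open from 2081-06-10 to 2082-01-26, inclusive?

2081-06-10 is a Tuesday.
The range spans 231 days (inclusive of both endpoints).
231 = 7 × 33, so the span is exactly 33 full weeks.
Each full week contributes 5 weekdays (Mon–Fri): 33 × 5 = 165.
Holidays: 2081-06-19 (Thu); 2081-07-07 (Mon); 2081-09-24 (Wed); 2081-11-05 (Wed); 2081-11-30 (Sun); 2081-12-03 (Wed); 2081-12-16 (Tue); 2082-01-16 (Fri).
7 of the 8 holidays fall on weekdays; the rest are weekends and were already excluded.
Business days: 165 − 7 = 158.

158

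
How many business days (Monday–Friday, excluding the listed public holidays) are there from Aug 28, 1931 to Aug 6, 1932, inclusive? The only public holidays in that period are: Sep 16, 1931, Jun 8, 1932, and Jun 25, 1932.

244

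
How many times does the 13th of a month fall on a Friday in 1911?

The 13th falls on a Friday when the month's 13th has weekday Fri.
Jan 13 is Fri ✓; Feb 13 is Mon; Mar 13 is Mon; Apr 13 is Thu; May 13 is Sat; Jun 13 is Tue; Jul 13 is Thu; Aug 13 is Sun; Sep 13 is Wed; Oct 13 is Fri ✓; Nov 13 is Mon; Dec 13 is Wed.
Friday the 13ths: Jan, Oct.

2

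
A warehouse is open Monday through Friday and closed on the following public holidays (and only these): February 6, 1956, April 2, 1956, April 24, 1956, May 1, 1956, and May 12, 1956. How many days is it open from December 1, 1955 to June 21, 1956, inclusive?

142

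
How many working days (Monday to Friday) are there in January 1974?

January 1, 1974 is a Tuesday.
That's 31 days from start to end, counting both.
31 = 7 × 4 + 3, so there are 4 full weeks plus 3 extra days.
Each full week contributes 5 weekdays (Mon–Fri): 4 × 5 = 20.
The 3 extra days are Tuesday, Wednesday, Thursday — 3 of them qualify.
Total: 20 + 3 = 23.

23 weekdays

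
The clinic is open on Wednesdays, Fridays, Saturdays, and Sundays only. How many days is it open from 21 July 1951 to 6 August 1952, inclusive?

21 July 1951 is a Saturday.
From 21 July 1951 to 6 August 1952 is 383 days inclusive.
383 = 7 × 54 + 5, so there are 54 full weeks plus 5 extra days.
Each full week contributes 4 days from the set (Wed, Fri, Sat, Sun): 54 × 4 = 216.
The 5 extra days are Saturday, Sunday, Monday, Tuesday, Wednesday — 3 of them qualify.
Total: 216 + 3 = 219.

219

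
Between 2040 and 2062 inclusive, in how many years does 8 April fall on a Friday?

3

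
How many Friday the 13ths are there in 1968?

The 13th falls on a Friday when the month's 13th has weekday Fri.
Jan 13 is Sat; Feb 13 is Tue; Mar 13 is Wed; Apr 13 is Sat; May 13 is Mon; Jun 13 is Thu; Jul 13 is Sat; Aug 13 is Tue; Sep 13 is Fri ✓; Oct 13 is Sun; Nov 13 is Wed; Dec 13 is Fri ✓.
Friday the 13ths: Sep, Dec.

2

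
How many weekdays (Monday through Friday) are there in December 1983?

1983-12-01 is a Thursday.
The range spans 31 days (inclusive of both endpoints).
31 = 7 × 4 + 3, so there are 4 full weeks plus 3 extra days.
Each full week contributes 5 weekdays (Mon–Fri): 4 × 5 = 20.
The 3 extra days are Thursday, Friday, Saturday — 2 of them qualify.
Total: 20 + 2 = 22.

22 weekdays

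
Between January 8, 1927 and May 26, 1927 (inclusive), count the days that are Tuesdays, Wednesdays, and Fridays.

59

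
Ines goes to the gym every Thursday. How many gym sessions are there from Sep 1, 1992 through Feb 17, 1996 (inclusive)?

Sep 1, 1992 is a Tuesday.
From Sep 1, 1992 to Feb 17, 1996 is 1265 days inclusive.
1265 = 7 × 180 + 5, so there are 180 full weeks plus 5 extra days.
Each full week contributes one Thursday: 180 so far.
The 5 extra days are Tuesday, Wednesday, Thursday, Friday, Saturday — 1 of them qualifies.
Total: 180 + 1 = 181.

181 Thursdays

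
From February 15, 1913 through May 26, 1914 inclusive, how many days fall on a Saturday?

February 15, 1913 is a Saturday.
That's 466 days from start to end, counting both.
466 = 7 × 66 + 4, so there are 66 full weeks plus 4 extra days.
Each full week contributes one Saturday: 66 so far.
The 4 extra days are Sat, Sun, Mon, Tue — 1 of them qualifies.
Total: 66 + 1 = 67.

67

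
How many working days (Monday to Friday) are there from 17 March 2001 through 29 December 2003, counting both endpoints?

17 March 2001 is a Saturday.
That's 1018 days from start to end, counting both.
1018 = 7 × 145 + 3, so there are 145 full weeks plus 3 extra days.
Each full week contributes 5 weekdays (Mon–Fri): 145 × 5 = 725.
The 3 extra days are Sat, Sun, Mon — 1 of them qualifies.
Total: 725 + 1 = 726.

726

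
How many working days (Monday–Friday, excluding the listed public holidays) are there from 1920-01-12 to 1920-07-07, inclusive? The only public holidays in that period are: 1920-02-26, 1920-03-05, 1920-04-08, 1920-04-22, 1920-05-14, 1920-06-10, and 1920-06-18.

1920-01-12 is a Monday.
That's 178 days from start to end, counting both.
178 = 7 × 25 + 3, so there are 25 full weeks plus 3 extra days.
Each full week contributes 5 weekdays (Mon–Fri): 25 × 5 = 125.
The 3 extra days are Monday, Tuesday, Wednesday — 3 of them qualify.
Total: 125 + 3 = 128.
Holidays: 1920-02-26 (Thu); 1920-03-05 (Fri); 1920-04-08 (Thu); 1920-04-22 (Thu); 1920-05-14 (Fri); 1920-06-10 (Thu); 1920-06-18 (Fri).
All 7 holidays fall on weekdays, so subtract 7.
Business days: 128 − 7 = 121.

121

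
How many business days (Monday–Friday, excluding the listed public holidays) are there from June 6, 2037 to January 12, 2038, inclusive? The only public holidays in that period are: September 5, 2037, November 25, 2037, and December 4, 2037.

155

June 6, 2037 is a Saturday.
That's 221 days from start to end, counting both.
221 = 7 × 31 + 4, so there are 31 full weeks plus 4 extra days.
Each full week contributes 5 weekdays (Mon–Fri): 31 × 5 = 155.
The 4 extra days are Saturday, Sunday, Monday, Tuesday — 2 of them qualify.
Total: 155 + 2 = 157.
Holidays: September 5, 2037 (Sat); November 25, 2037 (Wed); December 4, 2037 (Fri).
2 of the 3 holidays fall on weekdays; the rest are weekends and were already excluded.
Business days: 157 − 2 = 155.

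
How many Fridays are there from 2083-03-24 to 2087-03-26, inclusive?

2083-03-24 is a Wednesday.
That's 1464 days from start to end, counting both.
1464 = 7 × 209 + 1, so there are 209 full weeks plus 1 extra day.
Each full week contributes one Friday: 209 so far.
The 1 extra day is Wednesday — none qualify.
Total: 209 + 0 = 209.

209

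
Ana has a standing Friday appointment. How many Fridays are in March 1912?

Mar 1, 1912 is a Friday.
From Mar 1, 1912 to Mar 31, 1912 is 31 days inclusive.
31 = 7 × 4 + 3, so there are 4 full weeks plus 3 extra days.
Each full week contributes one Friday: 4 so far.
The 3 extra days are Fri, Sat, Sun — 1 of them qualifies.
Total: 4 + 1 = 5.

5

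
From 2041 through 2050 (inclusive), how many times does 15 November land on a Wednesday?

Day of week of November 15 in each year:
2041: Fri, 2042: Sat, 2043: Sun, 2044: Tue, 2045: Wed ✓, 2046: Thu, 2047: Fri, 2048: Sun, 2049: Mon, 2050: Tue
Wednesdays: 2045.

1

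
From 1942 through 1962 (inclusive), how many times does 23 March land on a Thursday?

Day of week of March 23 in each year:
1942: Mon, 1943: Tue, 1944: Thu ✓, 1945: Fri, 1946: Sat, 1947: Sun, 1948: Tue, 1949: Wed, 1950: Thu ✓, 1951: Fri, 1952: Sun, 1953: Mon, 1954: Tue, 1955: Wed, 1956: Fri, 1957: Sat, 1958: Sun, 1959: Mon, 1960: Wed, 1961: Thu ✓, 1962: Fri
Thursdays: 1944, 1950, 1961.

3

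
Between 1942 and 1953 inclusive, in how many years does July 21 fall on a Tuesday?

2

Day of week of July 21 in each year:
1942: Tue ✓, 1943: Wed, 1944: Fri, 1945: Sat, 1946: Sun, 1947: Mon, 1948: Wed, 1949: Thu, 1950: Fri, 1951: Sat, 1952: Mon, 1953: Tue ✓
Tuesdays: 1942, 1953.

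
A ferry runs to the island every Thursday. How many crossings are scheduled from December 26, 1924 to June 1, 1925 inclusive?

22

December 26, 1924 is a Friday.
From December 26, 1924 to June 1, 1925 is 158 days inclusive.
158 = 7 × 22 + 4, so there are 22 full weeks plus 4 extra days.
Each full week contributes one Thursday: 22 so far.
The 4 extra days are Friday, Saturday, Sunday, Monday — none qualify.
Total: 22 + 0 = 22.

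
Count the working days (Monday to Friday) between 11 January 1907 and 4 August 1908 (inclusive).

408 weekdays

11 January 1907 is a Friday.
From 11 January 1907 to 4 August 1908 is 572 days inclusive.
572 = 7 × 81 + 5, so there are 81 full weeks plus 5 extra days.
Each full week contributes 5 weekdays (Mon–Fri): 81 × 5 = 405.
The 5 extra days are Fri, Sat, Sun, Mon, Tue — 3 of them qualify.
Total: 405 + 3 = 408.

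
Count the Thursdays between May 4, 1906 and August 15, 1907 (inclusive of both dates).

May 4, 1906 is a Friday.
From May 4, 1906 to August 15, 1907 is 469 days inclusive.
469 = 7 × 67, so the span is exactly 67 full weeks.
Each full week contributes one Thursday: 67 so far.
Total: 67.

67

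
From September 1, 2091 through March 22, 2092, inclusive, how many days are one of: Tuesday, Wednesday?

58

September 1, 2091 is a Saturday.
From September 1, 2091 to March 22, 2092 is 204 days inclusive.
204 = 7 × 29 + 1, so there are 29 full weeks plus 1 extra day.
Each full week contributes 2 days from the set (Tue, Wed): 29 × 2 = 58.
The 1 extra day is Saturday — none qualify.
Total: 58 + 0 = 58.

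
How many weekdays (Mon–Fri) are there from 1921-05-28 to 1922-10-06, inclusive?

1921-05-28 is a Saturday.
That's 497 days from start to end, counting both.
497 = 7 × 71, so the span is exactly 71 full weeks.
Each full week contributes 5 weekdays (Mon–Fri): 71 × 5 = 355.

355 weekdays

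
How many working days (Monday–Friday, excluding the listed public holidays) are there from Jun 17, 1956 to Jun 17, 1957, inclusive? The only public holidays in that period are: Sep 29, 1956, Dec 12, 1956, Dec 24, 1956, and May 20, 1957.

Jun 17, 1956 is a Sunday.
That's 366 days from start to end, counting both.
366 = 7 × 52 + 2, so there are 52 full weeks plus 2 extra days.
Each full week contributes 5 weekdays (Mon–Fri): 52 × 5 = 260.
The 2 extra days are Sun, Mon — 1 of them qualifies.
Total: 260 + 1 = 261.
Holidays: Sep 29, 1956 (Sat); Dec 12, 1956 (Wed); Dec 24, 1956 (Mon); May 20, 1957 (Mon).
3 of the 4 holidays fall on weekdays; the rest are weekends and were already excluded.
Business days: 261 − 3 = 258.

258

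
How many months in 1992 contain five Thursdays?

5

A month has five Thursdays exactly when Thursday falls within its first (length − 28) days.
Jan: 31 days, starts Wed → 5 of Wed, Thu, Fri ✓
Feb: 29 days, starts Sat → 5 of Sat
Mar: 31 days, starts Sun → 5 of Sun, Mon, Tue
Apr: 30 days, starts Wed → 5 of Wed, Thu ✓
May: 31 days, starts Fri → 5 of Fri, Sat, Sun
Jun: 30 days, starts Mon → 5 of Mon, Tue
Jul: 31 days, starts Wed → 5 of Wed, Thu, Fri ✓
Aug: 31 days, starts Sat → 5 of Sat, Sun, Mon
Sep: 30 days, starts Tue → 5 of Tue, Wed
Oct: 31 days, starts Thu → 5 of Thu, Fri, Sat ✓
Nov: 30 days, starts Sun → 5 of Sun, Mon
Dec: 31 days, starts Tue → 5 of Tue, Wed, Thu ✓
Months with five Thursdays: Jan, Apr, Jul, Oct, Dec.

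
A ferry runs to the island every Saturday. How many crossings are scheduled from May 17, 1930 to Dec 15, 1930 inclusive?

May 17, 1930 is a Saturday.
That's 213 days from start to end, counting both.
213 = 7 × 30 + 3, so there are 30 full weeks plus 3 extra days.
Each full week contributes one Saturday: 30 so far.
The 3 extra days are Sat, Sun, Mon — 1 of them qualifies.
Total: 30 + 1 = 31.

31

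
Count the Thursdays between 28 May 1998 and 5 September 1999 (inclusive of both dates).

67

28 May 1998 is a Thursday.
That's 466 days from start to end, counting both.
466 = 7 × 66 + 4, so there are 66 full weeks plus 4 extra days.
Each full week contributes one Thursday: 66 so far.
The 4 extra days are Thursday, Friday, Saturday, Sunday — 1 of them qualifies.
Total: 66 + 1 = 67.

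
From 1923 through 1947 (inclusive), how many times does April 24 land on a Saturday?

3

Day of week of April 24 in each year:
1923: Tue, 1924: Thu, 1925: Fri, 1926: Sat ✓, 1927: Sun, 1928: Tue, 1929: Wed, 1930: Thu, 1931: Fri, 1932: Sun, 1933: Mon, 1934: Tue, 1935: Wed, 1936: Fri, 1937: Sat ✓, 1938: Sun, 1939: Mon, 1940: Wed, 1941: Thu, 1942: Fri, 1943: Sat ✓, 1944: Mon, 1945: Tue, 1946: Wed, 1947: Thu
Saturdays: 1926, 1937, 1943.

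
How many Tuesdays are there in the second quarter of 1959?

13

1959-04-01 is a Wednesday.
That's 91 days from start to end, counting both.
91 = 7 × 13, so the span is exactly 13 full weeks.
Each full week contributes one Tuesday: 13 so far.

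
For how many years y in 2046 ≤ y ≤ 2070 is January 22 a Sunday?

3

Day of week of January 22 in each year:
2046: Mon, 2047: Tue, 2048: Wed, 2049: Fri, 2050: Sat, 2051: Sun ✓, 2052: Mon, 2053: Wed, 2054: Thu, 2055: Fri, 2056: Sat, 2057: Mon, 2058: Tue, 2059: Wed, 2060: Thu, 2061: Sat, 2062: Sun ✓, 2063: Mon, 2064: Tue, 2065: Thu, 2066: Fri, 2067: Sat, 2068: Sun ✓, 2069: Tue, 2070: Wed
Sundays: 2051, 2062, 2068.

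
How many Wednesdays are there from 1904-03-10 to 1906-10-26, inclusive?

1904-03-10 is a Thursday.
That's 961 days from start to end, counting both.
961 = 7 × 137 + 2, so there are 137 full weeks plus 2 extra days.
Each full week contributes one Wednesday: 137 so far.
The 2 extra days are Thu, Fri — none qualify.
Total: 137 + 0 = 137.

137 Wednesdays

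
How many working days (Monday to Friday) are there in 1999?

261

1999-01-01 is a Friday.
The range spans 365 days (inclusive of both endpoints).
365 = 7 × 52 + 1, so there are 52 full weeks plus 1 extra day.
Each full week contributes 5 weekdays (Mon–Fri): 52 × 5 = 260.
The 1 extra day is Fri — 1 of them qualifies.
Total: 260 + 1 = 261.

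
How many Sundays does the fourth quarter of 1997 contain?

13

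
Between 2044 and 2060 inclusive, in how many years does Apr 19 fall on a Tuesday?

2

Day of week of April 19 in each year:
2044: Tue ✓, 2045: Wed, 2046: Thu, 2047: Fri, 2048: Sun, 2049: Mon, 2050: Tue ✓, 2051: Wed, 2052: Fri, 2053: Sat, 2054: Sun, 2055: Mon, 2056: Wed, 2057: Thu, 2058: Fri, 2059: Sat, 2060: Mon
Tuesdays: 2044, 2050.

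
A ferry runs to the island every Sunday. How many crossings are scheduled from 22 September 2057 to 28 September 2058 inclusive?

22 September 2057 is a Saturday.
From 22 September 2057 to 28 September 2058 is 372 days inclusive.
372 = 7 × 53 + 1, so there are 53 full weeks plus 1 extra day.
Each full week contributes one Sunday: 53 so far.
The 1 extra day is Saturday — none qualify.
Total: 53 + 0 = 53.

53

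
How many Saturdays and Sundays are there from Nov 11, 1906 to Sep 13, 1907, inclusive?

Nov 11, 1906 is a Sunday.
From Nov 11, 1906 to Sep 13, 1907 is 307 days inclusive.
307 = 7 × 43 + 6, so there are 43 full weeks plus 6 extra days.
Each full week contributes 2 weekend days (Sat, Sun): 43 × 2 = 86.
The 6 extra days are Sun, Mon, Tue, Wed, Thu, Fri — 1 of them qualifies.
Total: 86 + 1 = 87.

87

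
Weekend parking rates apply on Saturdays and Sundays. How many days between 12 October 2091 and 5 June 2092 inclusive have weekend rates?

68

12 October 2091 is a Friday.
From 12 October 2091 to 5 June 2092 is 238 days inclusive.
238 = 7 × 34, so the span is exactly 34 full weeks.
Each full week contributes 2 weekend days (Sat, Sun): 34 × 2 = 68.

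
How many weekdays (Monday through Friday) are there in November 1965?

22 weekdays

1 November 1965 is a Monday.
The range spans 30 days (inclusive of both endpoints).
30 = 7 × 4 + 2, so there are 4 full weeks plus 2 extra days.
Each full week contributes 5 weekdays (Mon–Fri): 4 × 5 = 20.
The 2 extra days are Mon, Tue — 2 of them qualify.
Total: 20 + 2 = 22.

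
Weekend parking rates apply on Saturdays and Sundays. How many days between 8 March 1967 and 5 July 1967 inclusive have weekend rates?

8 March 1967 is a Wednesday.
The range spans 120 days (inclusive of both endpoints).
120 = 7 × 17 + 1, so there are 17 full weeks plus 1 extra day.
Each full week contributes 2 weekend days (Sat, Sun): 17 × 2 = 34.
The 1 extra day is Wed — none qualify.
Total: 34 + 0 = 34.

34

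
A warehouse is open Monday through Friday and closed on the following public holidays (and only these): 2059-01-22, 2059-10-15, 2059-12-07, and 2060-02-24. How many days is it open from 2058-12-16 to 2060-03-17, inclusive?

325 business days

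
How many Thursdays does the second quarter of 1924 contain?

April 1, 1924 is a Tuesday.
From April 1, 1924 to June 30, 1924 is 91 days inclusive.
91 = 7 × 13, so the span is exactly 13 full weeks.
Each full week contributes one Thursday: 13 so far.
Total: 13.

13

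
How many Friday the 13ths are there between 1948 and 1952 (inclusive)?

8

Friday-the-13ths by year:
1948: Feb, Aug
1949: May
1950: Jan, Oct
1951: Apr, Jul
1952: Jun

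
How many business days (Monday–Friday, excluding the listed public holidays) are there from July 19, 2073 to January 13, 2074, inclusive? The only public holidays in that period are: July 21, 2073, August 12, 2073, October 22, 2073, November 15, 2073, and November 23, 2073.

125

July 19, 2073 is a Wednesday.
From July 19, 2073 to January 13, 2074 is 179 days inclusive.
179 = 7 × 25 + 4, so there are 25 full weeks plus 4 extra days.
Each full week contributes 5 weekdays (Mon–Fri): 25 × 5 = 125.
The 4 extra days are Wed, Thu, Fri, Sat — 3 of them qualify.
Total: 125 + 3 = 128.
Holidays: July 21, 2073 (Fri); August 12, 2073 (Sat); October 22, 2073 (Sun); November 15, 2073 (Wed); November 23, 2073 (Thu).
3 of the 5 holidays fall on weekdays; the rest are weekends and were already excluded.
Business days: 128 − 3 = 125.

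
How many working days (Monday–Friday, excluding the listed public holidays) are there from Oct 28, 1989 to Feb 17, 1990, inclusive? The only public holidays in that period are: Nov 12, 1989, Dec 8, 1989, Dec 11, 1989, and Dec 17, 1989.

78

Oct 28, 1989 is a Saturday.
From Oct 28, 1989 to Feb 17, 1990 is 113 days inclusive.
113 = 7 × 16 + 1, so there are 16 full weeks plus 1 extra day.
Each full week contributes 5 weekdays (Mon–Fri): 16 × 5 = 80.
The 1 extra day is Saturday — none qualify.
Total: 80 + 0 = 80.
Holidays: Nov 12, 1989 (Sun); Dec 8, 1989 (Fri); Dec 11, 1989 (Mon); Dec 17, 1989 (Sun).
2 of the 4 holidays fall on weekdays; the rest are weekends and were already excluded.
Business days: 80 − 2 = 78.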